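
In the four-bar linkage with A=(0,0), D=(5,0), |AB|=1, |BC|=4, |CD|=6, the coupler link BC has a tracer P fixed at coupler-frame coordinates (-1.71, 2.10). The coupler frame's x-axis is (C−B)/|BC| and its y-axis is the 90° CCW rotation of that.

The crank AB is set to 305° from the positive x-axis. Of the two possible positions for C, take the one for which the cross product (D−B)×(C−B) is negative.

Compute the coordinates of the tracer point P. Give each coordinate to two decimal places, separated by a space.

A=(0,0), D=(5.00,0)
B = A + 1.00·(cos305°, sin305°) = (0.5736, -0.8192)
|BD| = 4.5016
circle(B,4.00) ∩ circle(D,6.00): a=0.0293, h=3.9999
  candidates: C₊=(-0.1254,3.1193) cross=18.006; C₋=(1.3303,-4.7469) cross=-18.006
  mode - wants cross < 0 → take C=(1.3303,-4.7469) (cross=-18.006)
ex = (C−B)/|BC| = (0.1892,-0.9819); ey = (0.9819,0.1892)
P = B + -1.71·ex + 2.10·ey = (2.3122,1.2572)

2.31 1.26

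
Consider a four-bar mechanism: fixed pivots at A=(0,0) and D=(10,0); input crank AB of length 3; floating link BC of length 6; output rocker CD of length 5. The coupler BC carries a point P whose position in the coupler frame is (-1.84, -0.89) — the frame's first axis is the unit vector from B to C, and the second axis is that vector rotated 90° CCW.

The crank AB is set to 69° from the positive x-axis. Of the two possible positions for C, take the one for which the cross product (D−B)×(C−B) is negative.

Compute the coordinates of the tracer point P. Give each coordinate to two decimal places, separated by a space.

A=(0,0), D=(10.00,0)
B = A + 3.00·(cos69°, sin69°) = (1.0751, 2.8007)
|BD| = 9.3540
circle(B,6.00) ∩ circle(D,5.00): a=5.2650, h=2.8775
  candidates: C₊=(6.9601,3.9698) cross=26.916; C₋=(5.2370,-1.5211) cross=-26.916
  mode - wants cross < 0 → take C=(5.2370,-1.5211) (cross=-26.916)
ex = (C−B)/|BC| = (0.6936,-0.7203); ey = (0.7203,0.6936)
P = B + -1.84·ex + -0.89·ey = (-0.8423,3.5088)

-0.84 3.51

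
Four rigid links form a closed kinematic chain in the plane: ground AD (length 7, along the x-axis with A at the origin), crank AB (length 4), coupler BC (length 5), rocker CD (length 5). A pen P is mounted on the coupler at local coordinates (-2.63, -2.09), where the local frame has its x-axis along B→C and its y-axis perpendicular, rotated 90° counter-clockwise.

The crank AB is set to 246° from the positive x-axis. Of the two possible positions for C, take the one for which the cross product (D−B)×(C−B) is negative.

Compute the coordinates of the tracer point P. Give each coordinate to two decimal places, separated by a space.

A=(0,0), D=(7.00,0)
B = A + 4.00·(cos246°, sin246°) = (-1.6269, -3.6542)
|BD| = 9.3690
circle(B,5.00) ∩ circle(D,5.00): a=4.6845, h=1.7481
  candidates: C₊=(2.0047,-0.2175) cross=16.377; C₋=(3.3683,-3.4367) cross=-16.377
  mode - wants cross < 0 → take C=(3.3683,-3.4367) (cross=-16.377)
ex = (C−B)/|BC| = (0.9991,0.0435); ey = (-0.0435,0.9991)
P = B + -2.63·ex + -2.09·ey = (-4.1636,-5.8566)

-4.16 -5.86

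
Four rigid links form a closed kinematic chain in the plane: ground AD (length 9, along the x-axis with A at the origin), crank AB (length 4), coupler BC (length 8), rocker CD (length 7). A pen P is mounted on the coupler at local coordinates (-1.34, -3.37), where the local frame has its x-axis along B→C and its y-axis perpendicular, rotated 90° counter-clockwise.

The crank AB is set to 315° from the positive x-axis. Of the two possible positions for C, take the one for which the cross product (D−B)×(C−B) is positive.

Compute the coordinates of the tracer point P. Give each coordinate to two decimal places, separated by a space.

A=(0,0), D=(9.00,0)
B = A + 4.00·(cos315°, sin315°) = (2.8284, -2.8284)
|BD| = 6.7888
circle(B,8.00) ∩ circle(D,7.00): a=4.4992, h=6.6149
  candidates: C₊=(4.1625,5.0595) cross=44.908; C₋=(9.6745,-6.9674) cross=-44.908
  mode + wants cross > 0 → take C=(4.1625,5.0595) (cross=44.908)
ex = (C−B)/|BC| = (0.1668,0.9860); ey = (-0.9860,0.1668)
P = B + -1.34·ex + -3.37·ey = (5.9278,-4.7117)

5.93 -4.71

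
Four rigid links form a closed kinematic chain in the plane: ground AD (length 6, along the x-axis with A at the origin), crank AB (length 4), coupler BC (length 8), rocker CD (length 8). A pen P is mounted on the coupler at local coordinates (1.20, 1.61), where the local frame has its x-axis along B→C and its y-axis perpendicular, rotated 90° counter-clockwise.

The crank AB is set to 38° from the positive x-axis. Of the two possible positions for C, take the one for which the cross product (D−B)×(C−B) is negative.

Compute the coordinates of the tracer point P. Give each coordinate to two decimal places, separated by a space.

4.03 0.66

A=(0,0), D=(6.00,0)
B = A + 4.00·(cos38°, sin38°) = (3.1520, 2.4626)
|BD| = 3.7650
circle(B,8.00) ∩ circle(D,8.00): a=1.8825, h=7.7754
  candidates: C₊=(9.6618,7.1128) cross=29.274; C₋=(-0.5097,-4.6501) cross=-29.274
  mode - wants cross < 0 → take C=(-0.5097,-4.6501) (cross=-29.274)
ex = (C−B)/|BC| = (-0.4577,-0.8891); ey = (0.8891,-0.4577)
P = B + 1.20·ex + 1.61·ey = (4.0342,0.6588)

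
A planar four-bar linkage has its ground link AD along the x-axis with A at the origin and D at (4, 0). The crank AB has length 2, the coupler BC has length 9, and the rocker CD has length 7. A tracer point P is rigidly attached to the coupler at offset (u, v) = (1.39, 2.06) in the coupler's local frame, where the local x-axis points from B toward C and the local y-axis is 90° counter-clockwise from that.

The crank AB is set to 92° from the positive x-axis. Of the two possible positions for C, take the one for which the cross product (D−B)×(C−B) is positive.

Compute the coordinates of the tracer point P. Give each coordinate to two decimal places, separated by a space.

0.37 4.44

A=(0,0), D=(4.00,0)
B = A + 2.00·(cos92°, sin92°) = (-0.0698, 1.9988)
|BD| = 4.5341
circle(B,9.00) ∩ circle(D,7.00): a=5.7959, h=6.8854
  candidates: C₊=(8.1678,5.6240) cross=31.219; C₋=(2.0972,-6.7364) cross=-31.219
  mode + wants cross > 0 → take C=(8.1678,5.6240) (cross=31.219)
ex = (C−B)/|BC| = (0.9153,0.4028); ey = (-0.4028,0.9153)
P = B + 1.39·ex + 2.06·ey = (0.3727,4.4442)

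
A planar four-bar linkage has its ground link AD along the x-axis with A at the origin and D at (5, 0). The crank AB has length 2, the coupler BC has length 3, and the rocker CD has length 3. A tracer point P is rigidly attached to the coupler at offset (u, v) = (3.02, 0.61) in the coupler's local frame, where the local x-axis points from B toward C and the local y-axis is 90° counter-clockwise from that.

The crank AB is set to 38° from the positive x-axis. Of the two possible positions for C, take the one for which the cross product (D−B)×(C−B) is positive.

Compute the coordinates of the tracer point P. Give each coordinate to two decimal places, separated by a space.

A=(0,0), D=(5.00,0)
B = A + 2.00·(cos38°, sin38°) = (1.5760, 1.2313)
|BD| = 3.6387
circle(B,3.00) ∩ circle(D,3.00): a=1.8193, h=2.3854
  candidates: C₊=(4.0952,2.8603) cross=8.680; C₋=(2.4808,-1.6290) cross=-8.680
  mode + wants cross > 0 → take C=(4.0952,2.8603) (cross=8.680)
ex = (C−B)/|BC| = (0.8397,0.5430); ey = (-0.5430,0.8397)
P = B + 3.02·ex + 0.61·ey = (3.7808,3.3834)

3.78 3.38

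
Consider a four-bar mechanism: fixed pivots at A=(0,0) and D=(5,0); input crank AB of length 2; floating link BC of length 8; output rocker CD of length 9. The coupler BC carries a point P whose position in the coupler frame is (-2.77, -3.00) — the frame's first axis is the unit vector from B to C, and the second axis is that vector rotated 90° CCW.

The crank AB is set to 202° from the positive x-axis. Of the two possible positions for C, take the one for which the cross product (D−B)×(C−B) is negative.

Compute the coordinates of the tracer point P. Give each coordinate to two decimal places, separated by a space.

-5.68 0.67

A=(0,0), D=(5.00,0)
B = A + 2.00·(cos202°, sin202°) = (-1.8544, -0.7492)
|BD| = 6.8952
circle(B,8.00) ∩ circle(D,9.00): a=2.2149, h=7.6873
  candidates: C₊=(-0.4879,7.1332) cross=53.005; C₋=(1.1827,-8.1503) cross=-53.005
  mode - wants cross < 0 → take C=(1.1827,-8.1503) (cross=-53.005)
ex = (C−B)/|BC| = (0.3796,-0.9251); ey = (0.9251,0.3796)
P = B + -2.77·ex + -3.00·ey = (-5.6814,0.6745)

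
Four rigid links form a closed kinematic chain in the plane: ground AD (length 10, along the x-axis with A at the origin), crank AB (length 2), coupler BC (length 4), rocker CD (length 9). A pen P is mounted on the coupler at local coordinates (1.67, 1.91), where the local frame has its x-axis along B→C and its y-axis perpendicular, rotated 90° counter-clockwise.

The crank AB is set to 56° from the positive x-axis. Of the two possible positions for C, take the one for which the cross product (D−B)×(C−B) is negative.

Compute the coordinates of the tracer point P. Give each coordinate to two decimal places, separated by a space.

3.11 0.08

A=(0,0), D=(10.00,0)
B = A + 2.00·(cos56°, sin56°) = (1.1184, 1.6581)
|BD| = 9.0351
circle(B,4.00) ∩ circle(D,9.00): a=0.9204, h=3.8927
  candidates: C₊=(2.7375,5.3157) cross=35.170; C₋=(1.3088,-2.3374) cross=-35.170
  mode - wants cross < 0 → take C=(1.3088,-2.3374) (cross=-35.170)
ex = (C−B)/|BC| = (0.0476,-0.9989); ey = (0.9989,0.0476)
P = B + 1.67·ex + 1.91·ey = (3.1057,0.0809)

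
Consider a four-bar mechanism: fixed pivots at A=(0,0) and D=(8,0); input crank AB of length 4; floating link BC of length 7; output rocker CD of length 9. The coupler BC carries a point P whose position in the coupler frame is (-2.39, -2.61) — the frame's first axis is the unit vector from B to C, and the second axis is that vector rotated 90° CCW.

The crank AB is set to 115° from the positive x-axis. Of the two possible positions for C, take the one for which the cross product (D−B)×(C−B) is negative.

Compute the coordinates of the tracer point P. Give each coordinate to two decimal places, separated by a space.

A=(0,0), D=(8.00,0)
B = A + 4.00·(cos115°, sin115°) = (-1.6905, 3.6252)
|BD| = 10.3464
circle(B,7.00) ∩ circle(D,9.00): a=3.6268, h=5.9872
  candidates: C₊=(3.8042,7.9621) cross=61.946; C₋=(-0.3915,-3.2532) cross=-61.946
  mode - wants cross < 0 → take C=(-0.3915,-3.2532) (cross=-61.946)
ex = (C−B)/|BC| = (0.1856,-0.9826); ey = (0.9826,0.1856)
P = B + -2.39·ex + -2.61·ey = (-4.6987,5.4894)

-4.70 5.49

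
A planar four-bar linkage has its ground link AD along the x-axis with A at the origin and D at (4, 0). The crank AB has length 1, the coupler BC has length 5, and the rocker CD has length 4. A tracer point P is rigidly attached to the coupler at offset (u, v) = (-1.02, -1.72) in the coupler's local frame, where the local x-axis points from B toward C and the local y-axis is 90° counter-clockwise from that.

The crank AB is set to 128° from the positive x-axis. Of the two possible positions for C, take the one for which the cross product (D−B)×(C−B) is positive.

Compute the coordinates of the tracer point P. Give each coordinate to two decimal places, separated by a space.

-0.33 -1.19

A=(0,0), D=(4.00,0)
B = A + 1.00·(cos128°, sin128°) = (-0.6157, 0.7880)
|BD| = 4.6824
circle(B,5.00) ∩ circle(D,4.00): a=3.3023, h=3.7543
  candidates: C₊=(3.2713,3.9331) cross=17.580; C₋=(2.0077,-3.4685) cross=-17.580
  mode + wants cross > 0 → take C=(3.2713,3.9331) (cross=17.580)
ex = (C−B)/|BC| = (0.7774,0.6290); ey = (-0.6290,0.7774)
P = B + -1.02·ex + -1.72·ey = (-0.3267,-1.1907)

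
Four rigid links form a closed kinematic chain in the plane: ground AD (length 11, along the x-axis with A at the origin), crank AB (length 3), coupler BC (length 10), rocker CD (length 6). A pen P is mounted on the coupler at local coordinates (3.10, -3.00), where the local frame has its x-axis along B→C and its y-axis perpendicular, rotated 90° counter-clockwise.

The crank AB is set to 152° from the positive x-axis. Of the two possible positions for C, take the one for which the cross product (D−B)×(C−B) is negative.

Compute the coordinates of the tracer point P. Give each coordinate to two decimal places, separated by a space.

A=(0,0), D=(11.00,0)
B = A + 3.00·(cos152°, sin152°) = (-2.6488, 1.4084)
|BD| = 13.7213
circle(B,10.00) ∩ circle(D,6.00): a=9.1928, h=3.9361
  candidates: C₊=(6.8994,4.3801) cross=54.008; C₋=(6.0914,-3.4504) cross=-54.008
  mode - wants cross < 0 → take C=(6.0914,-3.4504) (cross=-54.008)
ex = (C−B)/|BC| = (0.8740,-0.4859); ey = (0.4859,0.8740)
P = B + 3.10·ex + -3.00·ey = (-1.3970,-2.7199)

-1.40 -2.72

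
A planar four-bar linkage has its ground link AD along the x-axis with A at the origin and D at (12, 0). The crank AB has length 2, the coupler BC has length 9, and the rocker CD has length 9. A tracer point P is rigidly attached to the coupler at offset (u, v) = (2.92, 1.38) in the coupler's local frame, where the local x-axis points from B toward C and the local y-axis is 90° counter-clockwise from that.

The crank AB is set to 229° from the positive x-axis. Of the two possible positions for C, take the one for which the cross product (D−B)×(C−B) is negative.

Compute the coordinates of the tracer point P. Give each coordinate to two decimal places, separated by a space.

A=(0,0), D=(12.00,0)
B = A + 2.00·(cos229°, sin229°) = (-1.3121, -1.5094)
|BD| = 13.3974
circle(B,9.00) ∩ circle(D,9.00): a=6.6987, h=6.0106
  candidates: C₊=(4.6668,5.2176) cross=80.527; C₋=(6.0211,-6.7270) cross=-80.527
  mode - wants cross < 0 → take C=(6.0211,-6.7270) (cross=-80.527)
ex = (C−B)/|BC| = (0.8148,-0.5797); ey = (0.5797,0.8148)
P = B + 2.92·ex + 1.38·ey = (1.8671,-2.0778)

1.87 -2.08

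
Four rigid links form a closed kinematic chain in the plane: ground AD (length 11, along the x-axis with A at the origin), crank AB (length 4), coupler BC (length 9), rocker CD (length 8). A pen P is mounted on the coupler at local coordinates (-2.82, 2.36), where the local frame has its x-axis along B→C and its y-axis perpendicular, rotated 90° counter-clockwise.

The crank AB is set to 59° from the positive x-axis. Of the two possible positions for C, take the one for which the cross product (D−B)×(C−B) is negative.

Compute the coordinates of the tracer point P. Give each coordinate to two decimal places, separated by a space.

3.43 6.84

A=(0,0), D=(11.00,0)
B = A + 4.00·(cos59°, sin59°) = (2.0602, 3.4287)
|BD| = 9.5748
circle(B,9.00) ∩ circle(D,8.00): a=5.6751, h=6.9852
  candidates: C₊=(9.8603,7.9184) cross=66.882; C₋=(4.8576,-5.1255) cross=-66.882
  mode - wants cross < 0 → take C=(4.8576,-5.1255) (cross=-66.882)
ex = (C−B)/|BC| = (0.3108,-0.9505); ey = (0.9505,0.3108)
P = B + -2.82·ex + 2.36·ey = (3.4267,6.8425)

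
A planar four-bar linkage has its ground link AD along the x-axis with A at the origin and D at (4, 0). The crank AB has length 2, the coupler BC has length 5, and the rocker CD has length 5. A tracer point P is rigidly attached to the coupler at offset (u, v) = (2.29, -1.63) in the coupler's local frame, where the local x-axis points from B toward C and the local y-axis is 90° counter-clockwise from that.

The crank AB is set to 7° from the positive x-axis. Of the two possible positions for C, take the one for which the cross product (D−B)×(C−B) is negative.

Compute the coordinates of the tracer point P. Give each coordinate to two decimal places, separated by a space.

0.55 -2.17

A=(0,0), D=(4.00,0)
B = A + 2.00·(cos7°, sin7°) = (1.9851, 0.2437)
|BD| = 2.0296
circle(B,5.00) ∩ circle(D,5.00): a=1.0148, h=4.8959
  candidates: C₊=(3.5805,4.9824) cross=9.937; C₋=(2.4046,-4.7386) cross=-9.937
  mode - wants cross < 0 → take C=(2.4046,-4.7386) (cross=-9.937)
ex = (C−B)/|BC| = (0.0839,-0.9965); ey = (0.9965,0.0839)
P = B + 2.29·ex + -1.63·ey = (0.5530,-2.1749)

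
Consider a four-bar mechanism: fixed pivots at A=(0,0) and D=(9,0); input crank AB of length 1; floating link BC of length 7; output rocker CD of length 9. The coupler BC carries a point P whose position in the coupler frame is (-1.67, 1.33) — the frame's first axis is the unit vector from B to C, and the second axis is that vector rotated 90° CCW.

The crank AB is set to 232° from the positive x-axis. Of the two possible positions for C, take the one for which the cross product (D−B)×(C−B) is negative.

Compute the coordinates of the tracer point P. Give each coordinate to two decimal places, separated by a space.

A=(0,0), D=(9.00,0)
B = A + 1.00·(cos232°, sin232°) = (-0.6157, -0.7880)
|BD| = 9.6479
circle(B,7.00) ∩ circle(D,9.00): a=3.1656, h=6.2433
  candidates: C₊=(2.0294,5.6930) cross=60.235; C₋=(3.0493,-6.7519) cross=-60.235
  mode - wants cross < 0 → take C=(3.0493,-6.7519) (cross=-60.235)
ex = (C−B)/|BC| = (0.5236,-0.8520); ey = (0.8520,0.5236)
P = B + -1.67·ex + 1.33·ey = (-0.3569,1.3311)

-0.36 1.33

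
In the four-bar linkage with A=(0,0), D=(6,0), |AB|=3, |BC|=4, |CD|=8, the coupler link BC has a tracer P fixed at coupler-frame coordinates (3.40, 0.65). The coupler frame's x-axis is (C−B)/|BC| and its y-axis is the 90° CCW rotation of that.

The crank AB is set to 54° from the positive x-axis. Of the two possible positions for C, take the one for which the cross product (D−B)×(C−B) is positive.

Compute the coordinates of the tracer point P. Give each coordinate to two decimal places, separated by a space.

0.62 5.70

A=(0,0), D=(6.00,0)
B = A + 3.00·(cos54°, sin54°) = (1.7634, 2.4271)
|BD| = 4.8826
circle(B,4.00) ∩ circle(D,8.00): a=-2.4741, h=3.1430
  candidates: C₊=(1.1789,6.3841) cross=15.346; C₋=(-1.9458,0.9297) cross=-15.346
  mode + wants cross > 0 → take C=(1.1789,6.3841) (cross=15.346)
ex = (C−B)/|BC| = (-0.1461,0.9893); ey = (-0.9893,-0.1461)
P = B + 3.40·ex + 0.65·ey = (0.6235,5.6956)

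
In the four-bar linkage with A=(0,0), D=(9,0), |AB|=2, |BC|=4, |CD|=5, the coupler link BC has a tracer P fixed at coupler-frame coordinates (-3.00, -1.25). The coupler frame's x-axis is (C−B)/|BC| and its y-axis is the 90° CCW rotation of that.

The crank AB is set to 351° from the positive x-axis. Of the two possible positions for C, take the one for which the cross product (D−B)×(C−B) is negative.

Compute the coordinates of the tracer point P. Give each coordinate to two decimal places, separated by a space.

A=(0,0), D=(9.00,0)
B = A + 2.00·(cos351°, sin351°) = (1.9754, -0.3129)
|BD| = 7.0316
circle(B,4.00) ∩ circle(D,5.00): a=2.8758, h=2.7802
  candidates: C₊=(4.7246,2.5926) cross=19.549; C₋=(4.9721,-2.9624) cross=-19.549
  mode - wants cross < 0 → take C=(4.9721,-2.9624) (cross=-19.549)
ex = (C−B)/|BC| = (0.7492,-0.6624); ey = (0.6624,0.7492)
P = B + -3.00·ex + -1.25·ey = (-1.1001,0.7378)

-1.10 0.74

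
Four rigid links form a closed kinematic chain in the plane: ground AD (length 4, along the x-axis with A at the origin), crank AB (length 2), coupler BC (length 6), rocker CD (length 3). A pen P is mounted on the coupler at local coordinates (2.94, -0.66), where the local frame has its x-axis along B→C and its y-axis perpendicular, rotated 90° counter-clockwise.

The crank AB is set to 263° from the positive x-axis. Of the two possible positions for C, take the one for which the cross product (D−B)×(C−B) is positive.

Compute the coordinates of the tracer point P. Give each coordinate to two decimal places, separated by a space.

2.00 0.03

A=(0,0), D=(4.00,0)
B = A + 2.00·(cos263°, sin263°) = (-0.2437, -1.9851)
|BD| = 4.6851
circle(B,6.00) ∩ circle(D,3.00): a=5.2240, h=2.9512
  candidates: C₊=(3.2377,2.9015) cross=13.827; C₋=(5.7386,-2.4448) cross=-13.827
  mode + wants cross > 0 → take C=(3.2377,2.9015) (cross=13.827)
ex = (C−B)/|BC| = (0.5802,0.8144); ey = (-0.8144,0.5802)
P = B + 2.94·ex + -0.66·ey = (1.9997,0.0264)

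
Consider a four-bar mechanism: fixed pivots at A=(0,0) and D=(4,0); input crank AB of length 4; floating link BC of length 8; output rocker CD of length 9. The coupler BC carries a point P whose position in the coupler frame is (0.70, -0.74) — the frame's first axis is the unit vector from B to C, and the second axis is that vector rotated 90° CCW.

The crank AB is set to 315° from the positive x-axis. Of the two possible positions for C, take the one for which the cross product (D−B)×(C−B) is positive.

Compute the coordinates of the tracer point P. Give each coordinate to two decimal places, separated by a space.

A=(0,0), D=(4.00,0)
B = A + 4.00·(cos315°, sin315°) = (2.8284, -2.8284)
|BD| = 3.0615
circle(B,8.00) ∩ circle(D,9.00): a=-1.2457, h=7.9024
  candidates: C₊=(-4.9492,-0.9552) cross=24.193; C₋=(9.6526,-7.0034) cross=-24.193
  mode + wants cross > 0 → take C=(-4.9492,-0.9552) (cross=24.193)
ex = (C−B)/|BC| = (-0.9722,0.2342); ey = (-0.2342,-0.9722)
P = B + 0.70·ex + -0.74·ey = (2.3212,-1.9451)

2.32 -1.95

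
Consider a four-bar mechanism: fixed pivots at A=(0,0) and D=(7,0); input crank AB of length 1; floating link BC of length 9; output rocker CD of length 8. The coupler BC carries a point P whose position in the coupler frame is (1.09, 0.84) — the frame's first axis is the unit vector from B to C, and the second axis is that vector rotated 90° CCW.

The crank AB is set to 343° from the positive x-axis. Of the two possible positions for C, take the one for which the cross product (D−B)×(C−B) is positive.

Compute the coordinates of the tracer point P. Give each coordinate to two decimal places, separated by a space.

0.70 1.06

A=(0,0), D=(7.00,0)
B = A + 1.00·(cos343°, sin343°) = (0.9563, -0.2924)
|BD| = 6.0508
circle(B,9.00) ∩ circle(D,8.00): a=4.4302, h=7.8341
  candidates: C₊=(5.0027,7.7467) cross=47.402; C₋=(5.7598,-7.9033) cross=-47.402
  mode + wants cross > 0 → take C=(5.0027,7.7467) (cross=47.402)
ex = (C−B)/|BC| = (0.4496,0.8932); ey = (-0.8932,0.4496)
P = B + 1.09·ex + 0.84·ey = (0.6961,1.0589)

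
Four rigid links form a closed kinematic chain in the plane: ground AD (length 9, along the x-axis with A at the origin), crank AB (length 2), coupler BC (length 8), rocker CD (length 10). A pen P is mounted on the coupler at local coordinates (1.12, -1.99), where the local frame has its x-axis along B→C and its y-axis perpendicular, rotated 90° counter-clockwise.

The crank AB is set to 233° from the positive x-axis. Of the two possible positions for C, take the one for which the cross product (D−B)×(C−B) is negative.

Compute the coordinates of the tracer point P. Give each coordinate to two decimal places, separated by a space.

-2.22 -3.64

A=(0,0), D=(9.00,0)
B = A + 2.00·(cos233°, sin233°) = (-1.2036, -1.5973)
|BD| = 10.3279
circle(B,8.00) ∩ circle(D,10.00): a=3.4211, h=7.2316
  candidates: C₊=(1.0579,6.0764) cross=74.687; C₋=(3.2947,-8.2128) cross=-74.687
  mode - wants cross < 0 → take C=(3.2947,-8.2128) (cross=-74.687)
ex = (C−B)/|BC| = (0.5623,-0.8269); ey = (0.8269,0.5623)
P = B + 1.12·ex + -1.99·ey = (-2.2195,-3.6424)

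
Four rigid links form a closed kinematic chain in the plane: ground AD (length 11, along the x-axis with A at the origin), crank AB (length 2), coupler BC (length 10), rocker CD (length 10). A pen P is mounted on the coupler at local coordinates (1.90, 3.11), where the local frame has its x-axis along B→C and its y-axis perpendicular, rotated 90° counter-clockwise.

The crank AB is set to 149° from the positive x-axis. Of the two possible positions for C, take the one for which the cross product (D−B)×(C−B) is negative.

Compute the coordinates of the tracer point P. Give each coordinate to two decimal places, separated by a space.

1.92 1.26

A=(0,0), D=(11.00,0)
B = A + 2.00·(cos149°, sin149°) = (-1.7143, 1.0301)
|BD| = 12.7560
circle(B,10.00) ∩ circle(D,10.00): a=6.3780, h=7.7020
  candidates: C₊=(5.2648,8.1919) cross=98.247; C₋=(4.0209,-7.1618) cross=-98.247
  mode - wants cross < 0 → take C=(4.0209,-7.1618) (cross=-98.247)
ex = (C−B)/|BC| = (0.5735,-0.8192); ey = (0.8192,0.5735)
P = B + 1.90·ex + 3.11·ey = (1.9230,1.2573)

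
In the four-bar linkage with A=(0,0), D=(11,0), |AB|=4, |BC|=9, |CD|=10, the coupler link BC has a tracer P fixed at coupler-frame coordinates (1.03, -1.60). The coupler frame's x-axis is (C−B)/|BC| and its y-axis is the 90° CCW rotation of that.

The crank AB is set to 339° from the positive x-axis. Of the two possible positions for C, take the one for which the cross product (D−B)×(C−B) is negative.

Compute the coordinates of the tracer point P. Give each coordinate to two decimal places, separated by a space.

2.77 -3.07

A=(0,0), D=(11.00,0)
B = A + 4.00·(cos339°, sin339°) = (3.7343, -1.4335)
|BD| = 7.4057
circle(B,9.00) ∩ circle(D,10.00): a=2.4201, h=8.6685
  candidates: C₊=(4.4307,7.5395) cross=64.197; C₋=(7.7865,-9.4696) cross=-64.197
  mode - wants cross < 0 → take C=(7.7865,-9.4696) (cross=-64.197)
ex = (C−B)/|BC| = (0.4502,-0.8929); ey = (0.8929,0.4502)
P = B + 1.03·ex + -1.60·ey = (2.7694,-3.0736)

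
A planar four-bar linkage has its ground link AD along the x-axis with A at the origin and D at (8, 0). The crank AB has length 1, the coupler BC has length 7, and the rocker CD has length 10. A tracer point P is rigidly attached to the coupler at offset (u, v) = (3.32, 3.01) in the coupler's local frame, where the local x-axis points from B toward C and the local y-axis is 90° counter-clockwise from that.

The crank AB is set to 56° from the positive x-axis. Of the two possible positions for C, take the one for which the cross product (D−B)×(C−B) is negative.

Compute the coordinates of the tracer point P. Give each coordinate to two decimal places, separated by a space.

3.36 -2.67

A=(0,0), D=(8.00,0)
B = A + 1.00·(cos56°, sin56°) = (0.5592, 0.8290)
|BD| = 7.4868
circle(B,7.00) ∩ circle(D,10.00): a=0.3375, h=6.9919
  candidates: C₊=(1.6688,7.7405) cross=52.347; C₋=(0.1203,-6.1572) cross=-52.347
  mode - wants cross < 0 → take C=(0.1203,-6.1572) (cross=-52.347)
ex = (C−B)/|BC| = (-0.0627,-0.9980); ey = (0.9980,-0.0627)
P = B + 3.32·ex + 3.01·ey = (3.3551,-2.6731)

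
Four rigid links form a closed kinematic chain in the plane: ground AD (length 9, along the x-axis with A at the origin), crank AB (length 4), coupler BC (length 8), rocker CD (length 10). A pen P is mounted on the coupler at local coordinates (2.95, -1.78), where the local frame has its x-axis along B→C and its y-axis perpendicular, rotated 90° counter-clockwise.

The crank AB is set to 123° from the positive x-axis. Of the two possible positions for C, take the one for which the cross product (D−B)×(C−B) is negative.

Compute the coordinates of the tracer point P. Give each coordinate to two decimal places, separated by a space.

-3.09 0.03

A=(0,0), D=(9.00,0)
B = A + 4.00·(cos123°, sin123°) = (-2.1786, 3.3547)
|BD| = 11.6711
circle(B,8.00) ∩ circle(D,10.00): a=4.2933, h=6.7504
  candidates: C₊=(3.8738,8.5862) cross=78.784; C₋=(-0.0068,-4.3449) cross=-78.784
  mode - wants cross < 0 → take C=(-0.0068,-4.3449) (cross=-78.784)
ex = (C−B)/|BC| = (0.2715,-0.9624); ey = (0.9624,0.2715)
P = B + 2.95·ex + -1.78·ey = (-3.0909,0.0322)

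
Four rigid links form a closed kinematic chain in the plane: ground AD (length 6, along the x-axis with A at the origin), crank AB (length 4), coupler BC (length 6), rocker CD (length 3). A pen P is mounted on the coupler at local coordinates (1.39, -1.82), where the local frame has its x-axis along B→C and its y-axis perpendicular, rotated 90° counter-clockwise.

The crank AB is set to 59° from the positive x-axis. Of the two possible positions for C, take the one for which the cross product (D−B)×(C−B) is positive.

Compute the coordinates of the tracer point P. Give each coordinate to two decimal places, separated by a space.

A=(0,0), D=(6.00,0)
B = A + 4.00·(cos59°, sin59°) = (2.0602, 3.4287)
|BD| = 5.2229
circle(B,6.00) ∩ circle(D,3.00): a=5.1962, h=2.9999
  candidates: C₊=(7.9493,2.2804) cross=15.668; C₋=(4.0106,-2.2455) cross=-15.668
  mode + wants cross > 0 → take C=(7.9493,2.2804) (cross=15.668)
ex = (C−B)/|BC| = (0.9815,-0.1914); ey = (0.1914,0.9815)
P = B + 1.39·ex + -1.82·ey = (3.0762,1.3763)

3.08 1.38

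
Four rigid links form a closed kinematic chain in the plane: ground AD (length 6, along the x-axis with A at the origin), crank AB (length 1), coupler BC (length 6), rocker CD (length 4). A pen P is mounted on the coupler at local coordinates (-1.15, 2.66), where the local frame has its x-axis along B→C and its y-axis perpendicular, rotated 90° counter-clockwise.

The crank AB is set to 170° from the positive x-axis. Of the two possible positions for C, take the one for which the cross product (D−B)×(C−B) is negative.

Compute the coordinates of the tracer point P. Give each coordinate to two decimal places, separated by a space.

A=(0,0), D=(6.00,0)
B = A + 1.00·(cos170°, sin170°) = (-0.9848, 0.1736)
|BD| = 6.9870
circle(B,6.00) ∩ circle(D,4.00): a=4.9247, h=3.4274
  candidates: C₊=(4.0236,3.4776) cross=23.947; C₋=(3.8532,-3.3751) cross=-23.947
  mode - wants cross < 0 → take C=(3.8532,-3.3751) (cross=-23.947)
ex = (C−B)/|BC| = (0.8063,-0.5915); ey = (0.5915,0.8063)
P = B + -1.15·ex + 2.66·ey = (-0.3388,2.9987)

-0.34 3.00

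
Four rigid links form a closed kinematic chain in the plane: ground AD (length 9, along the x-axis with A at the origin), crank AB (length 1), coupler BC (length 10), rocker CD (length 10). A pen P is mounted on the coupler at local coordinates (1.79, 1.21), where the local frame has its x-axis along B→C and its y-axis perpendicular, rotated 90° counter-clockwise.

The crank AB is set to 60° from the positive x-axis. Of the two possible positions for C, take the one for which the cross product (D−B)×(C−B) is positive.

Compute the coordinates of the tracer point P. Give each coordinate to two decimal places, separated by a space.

A=(0,0), D=(9.00,0)
B = A + 1.00·(cos60°, sin60°) = (0.5000, 0.8660)
|BD| = 8.5440
circle(B,10.00) ∩ circle(D,10.00): a=4.2720, h=9.0416
  candidates: C₊=(5.6665,9.4280) cross=77.251; C₋=(3.8335,-8.5620) cross=-77.251
  mode + wants cross > 0 → take C=(5.6665,9.4280) (cross=77.251)
ex = (C−B)/|BC| = (0.5166,0.8562); ey = (-0.8562,0.5166)
P = B + 1.79·ex + 1.21·ey = (0.3888,3.0238)

0.39 3.02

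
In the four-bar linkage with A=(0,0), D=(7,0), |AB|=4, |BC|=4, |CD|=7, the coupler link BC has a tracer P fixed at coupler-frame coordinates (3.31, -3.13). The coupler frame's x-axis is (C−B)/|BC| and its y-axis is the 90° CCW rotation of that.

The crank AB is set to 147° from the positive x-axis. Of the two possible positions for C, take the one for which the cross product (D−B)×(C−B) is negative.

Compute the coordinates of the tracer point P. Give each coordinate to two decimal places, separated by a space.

A=(0,0), D=(7.00,0)
B = A + 4.00·(cos147°, sin147°) = (-3.3547, 2.1786)
|BD| = 10.5814
circle(B,4.00) ∩ circle(D,7.00): a=3.7313, h=1.4412
  candidates: C₊=(0.5934,2.8206) cross=15.250; C₋=(0.0000,0.0000) cross=-15.250
  mode - wants cross < 0 → take C=(0.0000,0.0000) (cross=-15.250)
ex = (C−B)/|BC| = (0.8387,-0.5446); ey = (0.5446,0.8387)
P = B + 3.31·ex + -3.13·ey = (-2.2834,-2.2492)

-2.28 -2.25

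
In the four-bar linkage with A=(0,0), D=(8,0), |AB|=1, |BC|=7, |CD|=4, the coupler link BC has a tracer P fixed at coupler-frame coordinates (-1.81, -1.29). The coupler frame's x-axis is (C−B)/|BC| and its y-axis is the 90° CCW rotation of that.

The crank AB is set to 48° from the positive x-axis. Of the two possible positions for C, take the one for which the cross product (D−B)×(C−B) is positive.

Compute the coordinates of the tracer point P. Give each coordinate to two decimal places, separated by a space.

A=(0,0), D=(8.00,0)
B = A + 1.00·(cos48°, sin48°) = (0.6691, 0.7431)
|BD| = 7.3684
circle(B,7.00) ∩ circle(D,4.00): a=5.9235, h=3.7299
  candidates: C₊=(6.9386,3.8566) cross=27.484; C₋=(6.1862,-3.5652) cross=-27.484
  mode + wants cross > 0 → take C=(6.9386,3.8566) (cross=27.484)
ex = (C−B)/|BC| = (0.8956,0.4448); ey = (-0.4448,0.8956)
P = B + -1.81·ex + -1.29·ey = (-0.3782,-1.2173)

-0.38 -1.22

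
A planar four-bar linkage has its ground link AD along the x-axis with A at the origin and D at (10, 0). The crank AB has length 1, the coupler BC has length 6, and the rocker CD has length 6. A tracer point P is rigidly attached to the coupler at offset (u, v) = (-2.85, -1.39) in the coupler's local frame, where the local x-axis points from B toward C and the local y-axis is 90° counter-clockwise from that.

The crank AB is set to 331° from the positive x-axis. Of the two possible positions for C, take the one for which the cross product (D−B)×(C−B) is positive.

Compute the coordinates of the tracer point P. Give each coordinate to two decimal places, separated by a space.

A=(0,0), D=(10.00,0)
B = A + 1.00·(cos331°, sin331°) = (0.8746, -0.4848)
|BD| = 9.1382
circle(B,6.00) ∩ circle(D,6.00): a=4.5691, h=3.8888
  candidates: C₊=(5.2310,3.6410) cross=35.537; C₋=(5.6436,-4.1258) cross=-35.537
  mode + wants cross > 0 → take C=(5.2310,3.6410) (cross=35.537)
ex = (C−B)/|BC| = (0.7261,0.6876); ey = (-0.6876,0.7261)
P = B + -2.85·ex + -1.39·ey = (-0.2389,-3.4538)

-0.24 -3.45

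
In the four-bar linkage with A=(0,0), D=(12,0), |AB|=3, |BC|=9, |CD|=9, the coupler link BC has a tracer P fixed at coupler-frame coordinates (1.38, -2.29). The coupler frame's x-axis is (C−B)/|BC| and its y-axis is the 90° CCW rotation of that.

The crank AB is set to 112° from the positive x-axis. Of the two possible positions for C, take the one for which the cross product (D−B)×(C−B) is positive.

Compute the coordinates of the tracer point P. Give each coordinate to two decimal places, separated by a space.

1.21 1.48

A=(0,0), D=(12.00,0)
B = A + 3.00·(cos112°, sin112°) = (-1.1238, 2.7816)
|BD| = 13.4154
circle(B,9.00) ∩ circle(D,9.00): a=6.7077, h=6.0006
  candidates: C₊=(6.6823,7.2610) cross=80.500; C₋=(4.1939,-4.4794) cross=-80.500
  mode + wants cross > 0 → take C=(6.6823,7.2610) (cross=80.500)
ex = (C−B)/|BC| = (0.8673,0.4977); ey = (-0.4977,0.8673)
P = B + 1.38·ex + -2.29·ey = (1.2129,1.4822)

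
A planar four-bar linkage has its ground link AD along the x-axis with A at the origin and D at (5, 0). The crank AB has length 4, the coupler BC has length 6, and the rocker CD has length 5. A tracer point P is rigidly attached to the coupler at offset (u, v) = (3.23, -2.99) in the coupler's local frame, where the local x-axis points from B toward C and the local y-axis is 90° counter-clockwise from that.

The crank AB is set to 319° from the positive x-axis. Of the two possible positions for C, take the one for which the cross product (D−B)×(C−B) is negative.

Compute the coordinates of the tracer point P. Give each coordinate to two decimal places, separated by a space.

6.06 -5.81

A=(0,0), D=(5.00,0)
B = A + 4.00·(cos319°, sin319°) = (3.0188, -2.6242)
|BD| = 3.2881
circle(B,6.00) ∩ circle(D,5.00): a=3.3167, h=4.9999
  candidates: C₊=(1.0268,3.0354) cross=16.440; C₋=(9.0077,-2.9897) cross=-16.440
  mode - wants cross < 0 → take C=(9.0077,-2.9897) (cross=-16.440)
ex = (C−B)/|BC| = (0.9981,-0.0609); ey = (0.0609,0.9981)
P = B + 3.23·ex + -2.99·ey = (6.0607,-5.8054)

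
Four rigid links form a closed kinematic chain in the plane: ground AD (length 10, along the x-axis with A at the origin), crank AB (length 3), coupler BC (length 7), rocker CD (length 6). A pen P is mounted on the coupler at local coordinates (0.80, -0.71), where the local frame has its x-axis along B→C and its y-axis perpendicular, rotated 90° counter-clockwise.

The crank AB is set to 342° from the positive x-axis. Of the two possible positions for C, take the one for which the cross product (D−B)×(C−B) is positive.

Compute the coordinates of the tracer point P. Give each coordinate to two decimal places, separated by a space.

A=(0,0), D=(10.00,0)
B = A + 3.00·(cos342°, sin342°) = (2.8532, -0.9271)
|BD| = 7.2067
circle(B,7.00) ∩ circle(D,6.00): a=4.5053, h=5.3575
  candidates: C₊=(6.6319,4.9654) cross=38.610; C₋=(8.0102,-5.6604) cross=-38.610
  mode + wants cross > 0 → take C=(6.6319,4.9654) (cross=38.610)
ex = (C−B)/|BC| = (0.5398,0.8418); ey = (-0.8418,0.5398)
P = B + 0.80·ex + -0.71·ey = (3.8827,-0.6369)

3.88 -0.64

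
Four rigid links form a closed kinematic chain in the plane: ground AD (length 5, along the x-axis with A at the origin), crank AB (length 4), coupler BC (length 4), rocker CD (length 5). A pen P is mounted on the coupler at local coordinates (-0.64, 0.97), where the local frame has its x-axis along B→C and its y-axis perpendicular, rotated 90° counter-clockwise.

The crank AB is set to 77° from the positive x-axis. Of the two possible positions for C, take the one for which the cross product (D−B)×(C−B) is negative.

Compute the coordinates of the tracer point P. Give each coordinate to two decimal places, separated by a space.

A=(0,0), D=(5.00,0)
B = A + 4.00·(cos77°, sin77°) = (0.8998, 3.8975)
|BD| = 5.6570
circle(B,4.00) ∩ circle(D,5.00): a=2.0330, h=3.4448
  candidates: C₊=(4.7467,4.9936) cross=19.487; C₋=(0.0000,0.0000) cross=-19.487
  mode - wants cross < 0 → take C=(0.0000,0.0000) (cross=-19.487)
ex = (C−B)/|BC| = (-0.2250,-0.9744); ey = (0.9744,-0.2250)
P = B + -0.64·ex + 0.97·ey = (1.9889,4.3029)

1.99 4.30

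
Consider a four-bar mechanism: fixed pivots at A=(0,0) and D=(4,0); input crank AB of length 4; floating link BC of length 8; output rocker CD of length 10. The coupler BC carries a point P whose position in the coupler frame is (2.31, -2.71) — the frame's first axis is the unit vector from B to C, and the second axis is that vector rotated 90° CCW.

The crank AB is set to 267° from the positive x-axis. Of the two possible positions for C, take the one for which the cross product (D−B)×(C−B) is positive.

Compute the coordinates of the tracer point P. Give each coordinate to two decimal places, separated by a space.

A=(0,0), D=(4.00,0)
B = A + 4.00·(cos267°, sin267°) = (-0.2093, -3.9945)
|BD| = 5.8030
circle(B,8.00) ∩ circle(D,10.00): a=-0.2003, h=7.9975
  candidates: C₊=(-5.8598,1.6687) cross=46.409; C₋=(5.1504,-9.9336) cross=-46.409
  mode + wants cross > 0 → take C=(-5.8598,1.6687) (cross=46.409)
ex = (C−B)/|BC| = (-0.7063,0.7079); ey = (-0.7079,-0.7063)
P = B + 2.31·ex + -2.71·ey = (0.0775,-0.4452)

0.08 -0.45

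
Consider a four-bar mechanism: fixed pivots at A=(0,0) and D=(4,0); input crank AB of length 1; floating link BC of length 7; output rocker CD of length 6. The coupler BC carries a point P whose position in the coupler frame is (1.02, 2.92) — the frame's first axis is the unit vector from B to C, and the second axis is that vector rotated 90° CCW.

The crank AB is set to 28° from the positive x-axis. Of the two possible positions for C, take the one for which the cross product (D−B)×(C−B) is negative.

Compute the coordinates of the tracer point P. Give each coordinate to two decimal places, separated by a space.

3.97 0.66

A=(0,0), D=(4.00,0)
B = A + 1.00·(cos28°, sin28°) = (0.8829, 0.4695)
|BD| = 3.1522
circle(B,7.00) ∩ circle(D,6.00): a=3.6382, h=5.9803
  candidates: C₊=(5.3712,5.8412) cross=18.851; C₋=(3.5899,-5.9860) cross=-18.851
  mode - wants cross < 0 → take C=(3.5899,-5.9860) (cross=-18.851)
ex = (C−B)/|BC| = (0.3867,-0.9222); ey = (0.9222,0.3867)
P = B + 1.02·ex + 2.92·ey = (3.9702,0.6580)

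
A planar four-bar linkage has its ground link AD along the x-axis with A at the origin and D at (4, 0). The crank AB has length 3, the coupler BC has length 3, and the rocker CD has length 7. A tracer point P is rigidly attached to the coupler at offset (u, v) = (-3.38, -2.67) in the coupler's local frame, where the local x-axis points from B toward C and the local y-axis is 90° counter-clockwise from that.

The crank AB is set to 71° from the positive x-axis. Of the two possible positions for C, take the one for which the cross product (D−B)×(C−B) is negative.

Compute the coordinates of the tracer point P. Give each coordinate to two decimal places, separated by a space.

5.06 4.21

A=(0,0), D=(4.00,0)
B = A + 3.00·(cos71°, sin71°) = (0.9767, 2.8366)
|BD| = 4.1456
circle(B,3.00) ∩ circle(D,7.00): a=-2.7515, h=1.1955
  candidates: C₊=(-0.2119,5.5910) cross=4.956; C₋=(-1.8479,3.8474) cross=-4.956
  mode - wants cross < 0 → take C=(-1.8479,3.8474) (cross=-4.956)
ex = (C−B)/|BC| = (-0.9415,0.3369); ey = (-0.3369,-0.9415)
P = B + -3.38·ex + -2.67·ey = (5.0587,4.2115)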